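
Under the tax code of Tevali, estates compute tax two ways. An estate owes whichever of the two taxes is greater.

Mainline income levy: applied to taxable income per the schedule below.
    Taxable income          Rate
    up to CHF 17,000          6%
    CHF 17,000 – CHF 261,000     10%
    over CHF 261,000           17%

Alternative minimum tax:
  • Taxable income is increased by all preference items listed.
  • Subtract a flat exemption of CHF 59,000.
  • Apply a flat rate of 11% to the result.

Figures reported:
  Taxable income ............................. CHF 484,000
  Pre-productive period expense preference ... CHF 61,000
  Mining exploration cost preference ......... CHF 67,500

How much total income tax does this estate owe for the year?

CHF 63,330

Mainline income levy:
  CHF 17,000 × 6% = CHF 1,020
  CHF 244,000 × 10% = CHF 24,400
  CHF 223,000 × 17% = CHF 37,910
  → CHF 63,330

Alternative minimum tax:
  Adjusted income: CHF 484,000 + CHF 61,000 + CHF 67,500 = CHF 612,500
  Less exemption CHF 59,000 → base CHF 553,500
  CHF 553,500 × 11% = CHF 60,885

CHF 63,330 > CHF 60,885, so the mainline income levy governs.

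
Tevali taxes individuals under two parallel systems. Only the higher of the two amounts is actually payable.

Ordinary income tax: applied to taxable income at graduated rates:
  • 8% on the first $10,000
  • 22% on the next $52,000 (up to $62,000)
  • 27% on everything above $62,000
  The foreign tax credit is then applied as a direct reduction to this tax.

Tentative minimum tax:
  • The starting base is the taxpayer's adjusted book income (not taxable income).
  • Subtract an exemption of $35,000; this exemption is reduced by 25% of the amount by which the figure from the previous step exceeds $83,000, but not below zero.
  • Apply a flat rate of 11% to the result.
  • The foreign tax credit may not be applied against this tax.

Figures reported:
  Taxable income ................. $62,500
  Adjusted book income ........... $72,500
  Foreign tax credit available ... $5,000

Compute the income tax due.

Ordinary income tax:
  $10,000 × 8% = $800
  $52,000 × 22% = $11,440
  $500 × 27% = $135
  → $12,375
  Less foreign tax credit $5,000 → $7,375

Tentative minimum tax:
  Base (adjusted book income): $72,500
  Exemption: $72,500 ≤ $83,000, so full $35,000 applies
  Base: $72,500 − $35,000 = $37,500
  $37,500 × 11% = $4,125

$7,375 > $4,125, so the ordinary income tax governs.

$7,375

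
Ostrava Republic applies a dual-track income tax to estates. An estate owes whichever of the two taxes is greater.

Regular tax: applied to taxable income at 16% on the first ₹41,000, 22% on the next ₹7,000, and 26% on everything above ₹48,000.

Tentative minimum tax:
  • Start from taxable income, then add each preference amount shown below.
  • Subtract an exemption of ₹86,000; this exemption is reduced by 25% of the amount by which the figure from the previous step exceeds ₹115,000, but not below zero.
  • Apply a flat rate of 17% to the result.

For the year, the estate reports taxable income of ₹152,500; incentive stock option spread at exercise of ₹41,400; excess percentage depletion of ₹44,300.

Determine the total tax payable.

Regular tax:
  ₹41,000 × 16% = ₹6,560
  ₹7,000 × 22% = ₹1,540
  ₹104,500 × 26% = ₹27,170
  → ₹35,270

Tentative minimum tax:
  Adjusted income: ₹152,500 + ₹41,400 + ₹44,300 = ₹238,200
  Exemption: ₹86,000 − 25% × (₹238,200 − ₹115,000) = ₹86,000 − ₹30,800 = ₹55,200
  Base: ₹238,200 − ₹55,200 = ₹183,000
  ₹183,000 × 17% = ₹31,110

₹35,270 > ₹31,110, so the regular tax governs.

₹35,270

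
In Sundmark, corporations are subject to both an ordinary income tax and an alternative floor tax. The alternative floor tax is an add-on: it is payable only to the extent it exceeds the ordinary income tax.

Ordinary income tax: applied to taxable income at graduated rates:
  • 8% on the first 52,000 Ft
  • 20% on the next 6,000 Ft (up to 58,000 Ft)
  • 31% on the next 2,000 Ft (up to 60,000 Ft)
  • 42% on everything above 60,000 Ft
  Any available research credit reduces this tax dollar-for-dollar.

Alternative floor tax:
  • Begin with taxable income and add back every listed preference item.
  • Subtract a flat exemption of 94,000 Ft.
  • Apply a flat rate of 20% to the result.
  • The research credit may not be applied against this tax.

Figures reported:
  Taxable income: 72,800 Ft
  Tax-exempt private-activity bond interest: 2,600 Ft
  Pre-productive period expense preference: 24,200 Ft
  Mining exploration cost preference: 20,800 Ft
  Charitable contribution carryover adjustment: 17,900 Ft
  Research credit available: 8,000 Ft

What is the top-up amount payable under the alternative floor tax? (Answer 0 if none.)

5,504 Ft

Ordinary income tax:
  52,000 Ft × 8% = 4,160 Ft
  6,000 Ft × 20% = 1,200 Ft
  2,000 Ft × 31% = 620 Ft
  12,800 Ft × 42% = 5,376 Ft
  → 11,356 Ft
  Less research credit 8,000 Ft → 3,356 Ft

Alternative floor tax:
  Adjusted income: 72,800 Ft + 2,600 Ft + 24,200 Ft + 20,800 Ft + 17,900 Ft = 138,300 Ft
  Less exemption 94,000 Ft → base 44,300 Ft
  44,300 Ft × 20% = 8,860 Ft

Excess of alternative floor tax over ordinary income tax: 8,860 Ft − 3,356 Ft = 5,504 Ft.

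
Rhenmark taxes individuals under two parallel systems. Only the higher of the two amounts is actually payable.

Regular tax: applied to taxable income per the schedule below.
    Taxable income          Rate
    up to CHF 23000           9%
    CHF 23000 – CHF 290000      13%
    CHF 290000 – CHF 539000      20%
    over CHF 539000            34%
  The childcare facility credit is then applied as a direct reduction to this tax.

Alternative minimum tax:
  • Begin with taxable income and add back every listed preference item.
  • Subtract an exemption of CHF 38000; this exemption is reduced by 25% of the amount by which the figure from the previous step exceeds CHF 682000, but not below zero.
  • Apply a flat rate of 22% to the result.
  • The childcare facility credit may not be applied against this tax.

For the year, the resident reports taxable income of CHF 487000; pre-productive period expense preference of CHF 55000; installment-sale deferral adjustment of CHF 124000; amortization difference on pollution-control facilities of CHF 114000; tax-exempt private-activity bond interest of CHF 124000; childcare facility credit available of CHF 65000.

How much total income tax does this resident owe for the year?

Regular tax:
  CHF 23000 × 9% = CHF 2070
  CHF 267000 × 13% = CHF 34710
  CHF 197000 × 20% = CHF 39400
  → CHF 76180
  Less childcare facility credit CHF 65000 → CHF 11180

Alternative minimum tax:
  Adjusted income: CHF 487000 + CHF 55000 + CHF 124000 + CHF 114000 + CHF 124000 = CHF 904000
  Exemption: 25% × (CHF 904000 − CHF 682000) = CHF 55500 ≥ CHF 38000, so the exemption is fully phased out
  Base: CHF 904000 − CHF 0 = CHF 904000
  CHF 904000 × 22% = CHF 198880

CHF 198880 > CHF 11180, so the alternative minimum tax is the binding amount.

CHF 198880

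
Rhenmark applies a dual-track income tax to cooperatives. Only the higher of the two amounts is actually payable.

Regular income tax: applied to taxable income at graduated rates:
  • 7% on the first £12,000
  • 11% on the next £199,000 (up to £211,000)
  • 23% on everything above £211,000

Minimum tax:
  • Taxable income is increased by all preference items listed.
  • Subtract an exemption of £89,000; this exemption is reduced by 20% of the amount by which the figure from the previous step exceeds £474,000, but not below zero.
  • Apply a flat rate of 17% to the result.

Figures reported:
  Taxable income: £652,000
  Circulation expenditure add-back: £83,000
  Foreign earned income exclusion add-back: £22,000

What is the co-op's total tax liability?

£124,160

Regular income tax:
  £12,000 × 7% = £840
  £199,000 × 11% = £21,890
  £441,000 × 23% = £101,430
  → £124,160

Minimum tax:
  Adjusted income: £652,000 + £83,000 + £22,000 = £757,000
  Exemption: £89,000 − 20% × (£757,000 − £474,000) = £89,000 − £56,600 = £32,400
  Base: £757,000 − £32,400 = £724,600
  £724,600 × 17% = £123,182

£124,160 > £123,182, so the regular income tax governs.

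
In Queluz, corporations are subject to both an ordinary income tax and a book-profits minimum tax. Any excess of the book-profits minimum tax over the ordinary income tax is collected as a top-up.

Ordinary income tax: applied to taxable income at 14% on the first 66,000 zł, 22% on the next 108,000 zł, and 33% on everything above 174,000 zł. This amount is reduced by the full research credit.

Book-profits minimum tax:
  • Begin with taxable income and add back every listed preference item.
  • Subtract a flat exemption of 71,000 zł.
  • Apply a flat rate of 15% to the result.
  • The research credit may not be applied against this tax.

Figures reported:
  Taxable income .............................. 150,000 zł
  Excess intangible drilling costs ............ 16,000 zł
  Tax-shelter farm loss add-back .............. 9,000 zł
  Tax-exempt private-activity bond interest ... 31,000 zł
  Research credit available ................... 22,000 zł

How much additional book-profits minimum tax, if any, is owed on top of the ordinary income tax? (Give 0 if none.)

Ordinary income tax:
  66,000 zł × 14% = 9,240 zł
  84,000 zł × 22% = 18,480 zł
  → 27,720 zł
  Less research credit 22,000 zł → 5,720 zł

Book-profits minimum tax:
  Adjusted income: 150,000 zł + 16,000 zł + 9,000 zł + 31,000 zł = 206,000 zł
  Less exemption 71,000 zł → base 135,000 zł
  135,000 zł × 15% = 20,250 zł

Excess of book-profits minimum tax over ordinary income tax: 20,250 zł − 5,720 zł = 14,530 zł.

14,530 zł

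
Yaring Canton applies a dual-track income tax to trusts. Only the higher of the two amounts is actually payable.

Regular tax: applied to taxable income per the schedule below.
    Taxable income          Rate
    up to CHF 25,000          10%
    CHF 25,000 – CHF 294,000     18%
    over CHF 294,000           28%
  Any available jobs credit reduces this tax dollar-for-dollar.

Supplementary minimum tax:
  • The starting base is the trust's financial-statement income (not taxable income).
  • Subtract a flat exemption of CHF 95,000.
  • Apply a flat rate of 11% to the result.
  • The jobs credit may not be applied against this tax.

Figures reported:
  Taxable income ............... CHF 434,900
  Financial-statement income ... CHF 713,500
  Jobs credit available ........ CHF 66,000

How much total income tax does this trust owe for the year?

CHF 68,035

Supplementary minimum tax:
  Base (financial-statement income): CHF 713,500
  Less exemption CHF 95,000 → base CHF 618,500
  CHF 618,500 × 11% = CHF 68,035

Regular tax:
  CHF 25,000 × 10% = CHF 2,500
  CHF 269,000 × 18% = CHF 48,420
  CHF 140,900 × 28% = CHF 39,452
  → CHF 90,372
  Less jobs credit CHF 66,000 → CHF 24,372

CHF 68,035 > CHF 24,372, so the supplementary minimum tax is the binding amount.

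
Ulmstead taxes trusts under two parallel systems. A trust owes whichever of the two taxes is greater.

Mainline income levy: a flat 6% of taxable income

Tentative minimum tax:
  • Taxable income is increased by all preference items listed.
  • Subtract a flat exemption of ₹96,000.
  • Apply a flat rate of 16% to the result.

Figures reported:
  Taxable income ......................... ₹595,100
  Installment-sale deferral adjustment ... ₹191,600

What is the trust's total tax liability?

₹110,512

Tentative minimum tax:
  Adjusted income: ₹595,100 + ₹191,600 = ₹786,700
  Less exemption ₹96,000 → base ₹690,700
  ₹690,700 × 16% = ₹110,512

Mainline income levy:
  ₹595,100 × 6% = ₹35,706

₹110,512 > ₹35,706, so the tentative minimum tax is the binding amount.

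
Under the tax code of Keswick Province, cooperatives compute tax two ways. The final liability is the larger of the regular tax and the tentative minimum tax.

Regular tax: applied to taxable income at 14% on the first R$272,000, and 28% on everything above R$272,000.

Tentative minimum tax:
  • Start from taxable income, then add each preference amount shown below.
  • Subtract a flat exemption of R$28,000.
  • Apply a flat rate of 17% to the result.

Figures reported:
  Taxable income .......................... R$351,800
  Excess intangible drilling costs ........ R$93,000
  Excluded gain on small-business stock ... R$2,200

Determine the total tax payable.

Tentative minimum tax:
  Adjusted income: R$351,800 + R$93,000 + R$2,200 = R$447,000
  Less exemption R$28,000 → base R$419,000
  R$419,000 × 17% = R$71,230

Regular tax:
  R$272,000 × 14% = R$38,080
  R$79,800 × 28% = R$22,344
  → R$60,424

R$71,230 > R$60,424, so the tentative minimum tax is the binding amount.

R$71,230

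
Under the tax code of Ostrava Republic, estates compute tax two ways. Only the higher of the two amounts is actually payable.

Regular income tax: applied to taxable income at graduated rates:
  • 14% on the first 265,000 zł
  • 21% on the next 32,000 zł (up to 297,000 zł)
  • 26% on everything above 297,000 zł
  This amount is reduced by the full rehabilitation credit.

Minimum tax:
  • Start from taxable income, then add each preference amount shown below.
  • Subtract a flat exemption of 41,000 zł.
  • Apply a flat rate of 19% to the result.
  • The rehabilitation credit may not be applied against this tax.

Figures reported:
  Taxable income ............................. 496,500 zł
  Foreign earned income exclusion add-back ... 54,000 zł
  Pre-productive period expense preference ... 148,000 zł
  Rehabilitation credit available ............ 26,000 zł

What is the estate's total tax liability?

Minimum tax:
  Adjusted income: 496,500 zł + 54,000 zł + 148,000 zł = 698,500 zł
  Less exemption 41,000 zł → base 657,500 zł
  657,500 zł × 19% = 124,925 zł

Regular income tax:
  265,000 zł × 14% = 37,100 zł
  32,000 zł × 21% = 6,720 zł
  199,500 zł × 26% = 51,870 zł
  → 95,690 zł
  Less rehabilitation credit 26,000 zł → 69,690 zł

124,925 zł > 69,690 zł, so the minimum tax is the binding amount.

124,925 zł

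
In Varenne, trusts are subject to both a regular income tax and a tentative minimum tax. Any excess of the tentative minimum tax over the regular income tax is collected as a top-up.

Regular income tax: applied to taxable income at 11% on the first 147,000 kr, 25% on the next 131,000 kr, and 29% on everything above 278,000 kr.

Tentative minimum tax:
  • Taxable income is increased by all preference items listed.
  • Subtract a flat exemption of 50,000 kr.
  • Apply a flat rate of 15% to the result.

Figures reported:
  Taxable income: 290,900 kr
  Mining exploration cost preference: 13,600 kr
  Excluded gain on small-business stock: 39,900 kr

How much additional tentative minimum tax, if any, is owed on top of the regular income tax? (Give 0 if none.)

0 kr

Regular income tax:
  147,000 kr × 11% = 16,170 kr
  131,000 kr × 25% = 32,750 kr
  12,900 kr × 29% = 3,741 kr
  → 52,661 kr

Tentative minimum tax:
  Adjusted income: 290,900 kr + 13,600 kr + 39,900 kr = 344,400 kr
  Less exemption 50,000 kr → base 294,400 kr
  294,400 kr × 15% = 44,160 kr

44,160 kr ≤ 52,661 kr, so no add-on is due.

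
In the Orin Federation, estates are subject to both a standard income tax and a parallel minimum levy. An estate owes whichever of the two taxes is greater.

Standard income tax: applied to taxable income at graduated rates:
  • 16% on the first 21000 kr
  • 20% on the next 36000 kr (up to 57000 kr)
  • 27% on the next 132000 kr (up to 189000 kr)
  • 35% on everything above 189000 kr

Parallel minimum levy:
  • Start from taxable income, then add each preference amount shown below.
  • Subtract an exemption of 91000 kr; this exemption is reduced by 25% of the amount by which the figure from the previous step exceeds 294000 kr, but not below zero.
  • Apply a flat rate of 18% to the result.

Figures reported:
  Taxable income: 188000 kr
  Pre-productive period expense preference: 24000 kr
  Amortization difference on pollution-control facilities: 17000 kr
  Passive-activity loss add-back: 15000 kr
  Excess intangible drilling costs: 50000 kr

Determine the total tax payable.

Parallel minimum levy:
  Adjusted income: 188000 kr + 24000 kr + 17000 kr + 15000 kr + 50000 kr = 294000 kr
  Exemption: 294000 kr ≤ 294000 kr, so full 91000 kr applies
  Base: 294000 kr − 91000 kr = 203000 kr
  203000 kr × 18% = 36540 kr

Standard income tax:
  21000 kr × 16% = 3360 kr
  36000 kr × 20% = 7200 kr
  131000 kr × 27% = 35370 kr
  → 45930 kr

45930 kr > 36540 kr, so the standard income tax governs.

45930 kr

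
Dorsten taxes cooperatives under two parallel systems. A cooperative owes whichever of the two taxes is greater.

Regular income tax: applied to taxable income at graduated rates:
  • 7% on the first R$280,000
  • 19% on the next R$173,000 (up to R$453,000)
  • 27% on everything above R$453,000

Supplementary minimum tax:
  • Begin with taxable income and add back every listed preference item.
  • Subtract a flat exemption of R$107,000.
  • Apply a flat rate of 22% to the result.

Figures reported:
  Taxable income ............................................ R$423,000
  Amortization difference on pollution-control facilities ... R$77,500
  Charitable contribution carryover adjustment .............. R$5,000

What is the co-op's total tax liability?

R$87,670

Supplementary minimum tax:
  Adjusted income: R$423,000 + R$77,500 + R$5,000 = R$505,500
  Less exemption R$107,000 → base R$398,500
  R$398,500 × 22% = R$87,670

Regular income tax:
  R$280,000 × 7% = R$19,600
  R$143,000 × 19% = R$27,170
  → R$46,770

R$87,670 > R$46,770, so the supplementary minimum tax is the binding amount.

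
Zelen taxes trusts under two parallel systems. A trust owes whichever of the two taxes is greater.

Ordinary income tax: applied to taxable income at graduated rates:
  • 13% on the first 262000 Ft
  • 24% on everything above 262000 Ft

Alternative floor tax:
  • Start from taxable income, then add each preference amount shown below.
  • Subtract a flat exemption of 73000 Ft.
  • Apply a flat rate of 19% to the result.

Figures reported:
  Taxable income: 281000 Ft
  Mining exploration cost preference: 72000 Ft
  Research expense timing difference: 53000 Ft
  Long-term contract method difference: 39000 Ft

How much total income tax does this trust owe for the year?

Ordinary income tax:
  262000 Ft × 13% = 34060 Ft
  19000 Ft × 24% = 4560 Ft
  → 38620 Ft

Alternative floor tax:
  Adjusted income: 281000 Ft + 72000 Ft + 53000 Ft + 39000 Ft = 445000 Ft
  Less exemption 73000 Ft → base 372000 Ft
  372000 Ft × 19% = 70680 Ft

70680 Ft > 38620 Ft, so the alternative floor tax is the binding amount.

70680 Ft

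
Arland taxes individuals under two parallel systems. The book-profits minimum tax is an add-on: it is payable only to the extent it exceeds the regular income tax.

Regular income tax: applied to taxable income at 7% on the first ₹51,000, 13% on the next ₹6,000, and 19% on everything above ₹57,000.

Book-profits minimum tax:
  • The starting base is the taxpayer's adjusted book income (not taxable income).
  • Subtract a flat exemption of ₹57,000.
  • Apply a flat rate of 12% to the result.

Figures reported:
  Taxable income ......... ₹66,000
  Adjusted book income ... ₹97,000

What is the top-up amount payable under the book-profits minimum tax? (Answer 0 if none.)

Regular income tax:
  ₹51,000 × 7% = ₹3,570
  ₹6,000 × 13% = ₹780
  ₹9,000 × 19% = ₹1,710
  → ₹6,060

Book-profits minimum tax:
  Base (adjusted book income): ₹97,000
  Less exemption ₹57,000 → base ₹40,000
  ₹40,000 × 12% = ₹4,800

₹4,800 ≤ ₹6,060, so no add-on is due.

₹0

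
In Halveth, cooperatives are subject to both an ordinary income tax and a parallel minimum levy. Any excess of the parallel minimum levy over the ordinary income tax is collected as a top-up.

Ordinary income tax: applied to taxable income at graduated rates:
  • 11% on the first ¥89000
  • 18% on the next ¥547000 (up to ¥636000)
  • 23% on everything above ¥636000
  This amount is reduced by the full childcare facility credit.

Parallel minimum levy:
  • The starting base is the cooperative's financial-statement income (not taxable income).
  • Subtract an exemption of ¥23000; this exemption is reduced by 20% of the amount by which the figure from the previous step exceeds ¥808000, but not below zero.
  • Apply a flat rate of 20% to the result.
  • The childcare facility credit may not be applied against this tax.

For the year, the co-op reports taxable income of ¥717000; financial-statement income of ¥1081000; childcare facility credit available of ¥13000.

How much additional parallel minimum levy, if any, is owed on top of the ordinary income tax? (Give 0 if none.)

¥102320

Ordinary income tax:
  ¥89000 × 11% = ¥9790
  ¥547000 × 18% = ¥98460
  ¥81000 × 23% = ¥18630
  → ¥126880
  Less childcare facility credit ¥13000 → ¥113880

Parallel minimum levy:
  Base (financial-statement income): ¥1081000
  Exemption: 20% × (¥1081000 − ¥808000) = ¥54600 ≥ ¥23000, so the exemption is fully phased out
  Base: ¥1081000 − ¥0 = ¥1081000
  ¥1081000 × 20% = ¥216200

Excess of parallel minimum levy over ordinary income tax: ¥216200 − ¥113880 = ¥102320.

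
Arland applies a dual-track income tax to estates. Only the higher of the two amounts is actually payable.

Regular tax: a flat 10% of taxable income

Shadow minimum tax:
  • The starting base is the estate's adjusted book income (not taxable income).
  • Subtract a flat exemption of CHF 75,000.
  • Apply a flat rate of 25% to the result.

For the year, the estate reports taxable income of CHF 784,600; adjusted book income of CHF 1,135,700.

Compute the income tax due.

Regular tax:
  CHF 784,600 × 10% = CHF 78,460

Shadow minimum tax:
  Base (adjusted book income): CHF 1,135,700
  Less exemption CHF 75,000 → base CHF 1,060,700
  CHF 1,060,700 × 25% = CHF 265,175

CHF 265,175 > CHF 78,460, so the shadow minimum tax is the binding amount.

CHF 265,175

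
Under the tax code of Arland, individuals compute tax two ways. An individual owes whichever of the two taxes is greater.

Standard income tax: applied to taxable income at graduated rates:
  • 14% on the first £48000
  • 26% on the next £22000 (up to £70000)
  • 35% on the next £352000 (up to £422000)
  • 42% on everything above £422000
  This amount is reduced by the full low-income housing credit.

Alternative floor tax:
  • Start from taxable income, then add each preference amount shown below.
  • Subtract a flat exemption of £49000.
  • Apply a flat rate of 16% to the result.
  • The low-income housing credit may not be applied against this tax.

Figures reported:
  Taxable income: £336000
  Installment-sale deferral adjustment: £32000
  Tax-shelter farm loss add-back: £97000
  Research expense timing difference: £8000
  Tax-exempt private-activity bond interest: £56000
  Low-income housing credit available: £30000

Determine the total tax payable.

Alternative floor tax:
  Adjusted income: £336000 + £32000 + £97000 + £8000 + £56000 = £529000
  Less exemption £49000 → base £480000
  £480000 × 16% = £76800

Standard income tax:
  £48000 × 14% = £6720
  £22000 × 26% = £5720
  £266000 × 35% = £93100
  → £105540
  Less low-income housing credit £30000 → £75540

£76800 > £75540, so the alternative floor tax is the binding amount.

£76800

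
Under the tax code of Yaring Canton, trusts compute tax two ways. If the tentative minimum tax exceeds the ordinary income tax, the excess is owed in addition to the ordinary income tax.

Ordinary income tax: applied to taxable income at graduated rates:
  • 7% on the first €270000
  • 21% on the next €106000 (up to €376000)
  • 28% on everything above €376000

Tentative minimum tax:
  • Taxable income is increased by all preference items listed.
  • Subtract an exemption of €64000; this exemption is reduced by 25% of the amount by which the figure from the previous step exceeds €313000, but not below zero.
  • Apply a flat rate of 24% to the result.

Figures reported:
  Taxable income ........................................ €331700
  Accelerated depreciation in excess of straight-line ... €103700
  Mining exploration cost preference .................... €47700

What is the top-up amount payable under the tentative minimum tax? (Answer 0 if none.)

€78933

Ordinary income tax:
  €270000 × 7% = €18900
  €61700 × 21% = €12957
  → €31857

Tentative minimum tax:
  Adjusted income: €331700 + €103700 + €47700 = €483100
  Exemption: €64000 − 25% × (€483100 − €313000) = €64000 − €42525 = €21475
  Base: €483100 − €21475 = €461625
  €461625 × 24% = €110790

Excess of tentative minimum tax over ordinary income tax: €110790 − €31857 = €78933.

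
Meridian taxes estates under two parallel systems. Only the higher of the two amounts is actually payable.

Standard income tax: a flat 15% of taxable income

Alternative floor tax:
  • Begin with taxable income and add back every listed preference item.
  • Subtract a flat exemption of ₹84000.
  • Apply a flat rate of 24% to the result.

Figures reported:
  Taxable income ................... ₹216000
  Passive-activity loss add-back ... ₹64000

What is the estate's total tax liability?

Alternative floor tax:
  Adjusted income: ₹216000 + ₹64000 = ₹280000
  Less exemption ₹84000 → base ₹196000
  ₹196000 × 24% = ₹47040

Standard income tax:
  ₹216000 × 15% = ₹32400

₹47040 > ₹32400, so the alternative floor tax is the binding amount.

₹47040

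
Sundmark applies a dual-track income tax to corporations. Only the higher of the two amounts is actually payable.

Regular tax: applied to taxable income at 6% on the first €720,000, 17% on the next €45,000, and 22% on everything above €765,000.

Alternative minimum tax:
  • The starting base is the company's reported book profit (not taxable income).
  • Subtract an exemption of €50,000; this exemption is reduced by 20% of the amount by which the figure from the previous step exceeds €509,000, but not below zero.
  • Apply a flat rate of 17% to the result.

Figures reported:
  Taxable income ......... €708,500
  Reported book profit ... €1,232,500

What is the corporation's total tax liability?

Regular tax:
  €708,500 × 6% = €42,510

Alternative minimum tax:
  Base (reported book profit): €1,232,500
  Exemption: 20% × (€1,232,500 − €509,000) = €144,700 ≥ €50,000, so the exemption is fully phased out
  Base: €1,232,500 − €0 = €1,232,500
  €1,232,500 × 17% = €209,525

€209,525 > €42,510, so the alternative minimum tax is the binding amount.

€209,525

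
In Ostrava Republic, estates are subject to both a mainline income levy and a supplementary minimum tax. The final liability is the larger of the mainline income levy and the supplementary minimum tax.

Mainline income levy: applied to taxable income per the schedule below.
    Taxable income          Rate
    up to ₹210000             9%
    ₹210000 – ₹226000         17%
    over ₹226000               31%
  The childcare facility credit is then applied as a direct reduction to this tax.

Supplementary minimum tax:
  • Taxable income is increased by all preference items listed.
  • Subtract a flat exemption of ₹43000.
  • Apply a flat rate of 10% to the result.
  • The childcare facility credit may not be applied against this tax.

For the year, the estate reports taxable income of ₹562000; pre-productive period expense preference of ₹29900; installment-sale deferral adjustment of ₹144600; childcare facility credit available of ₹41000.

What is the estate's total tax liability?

₹84780

Mainline income levy:
  ₹210000 × 9% = ₹18900
  ₹16000 × 17% = ₹2720
  ₹336000 × 31% = ₹104160
  → ₹125780
  Less childcare facility credit ₹41000 → ₹84780

Supplementary minimum tax:
  Adjusted income: ₹562000 + ₹29900 + ₹144600 = ₹736500
  Less exemption ₹43000 → base ₹693500
  ₹693500 × 10% = ₹69350

₹84780 > ₹69350, so the mainline income levy governs.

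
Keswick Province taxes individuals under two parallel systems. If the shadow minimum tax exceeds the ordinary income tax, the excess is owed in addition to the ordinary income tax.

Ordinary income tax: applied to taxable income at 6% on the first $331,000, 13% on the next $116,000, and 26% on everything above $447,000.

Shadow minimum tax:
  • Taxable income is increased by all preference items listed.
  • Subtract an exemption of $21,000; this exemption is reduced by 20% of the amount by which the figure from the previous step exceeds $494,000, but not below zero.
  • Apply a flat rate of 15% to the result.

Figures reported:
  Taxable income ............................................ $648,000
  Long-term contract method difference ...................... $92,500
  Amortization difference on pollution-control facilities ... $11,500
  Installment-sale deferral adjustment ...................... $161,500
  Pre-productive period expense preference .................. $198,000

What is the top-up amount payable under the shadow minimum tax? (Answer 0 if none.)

Shadow minimum tax:
  Adjusted income: $648,000 + $92,500 + $11,500 + $161,500 + $198,000 = $1,111,500
  Exemption: 20% × ($1,111,500 − $494,000) = $123,500 ≥ $21,000, so the exemption is fully phased out
  Base: $1,111,500 − $0 = $1,111,500
  $1,111,500 × 15% = $166,725

Ordinary income tax:
  $331,000 × 6% = $19,860
  $116,000 × 13% = $15,080
  $201,000 × 26% = $52,260
  → $87,200

Excess of shadow minimum tax over ordinary income tax: $166,725 − $87,200 = $79,525.

$79,525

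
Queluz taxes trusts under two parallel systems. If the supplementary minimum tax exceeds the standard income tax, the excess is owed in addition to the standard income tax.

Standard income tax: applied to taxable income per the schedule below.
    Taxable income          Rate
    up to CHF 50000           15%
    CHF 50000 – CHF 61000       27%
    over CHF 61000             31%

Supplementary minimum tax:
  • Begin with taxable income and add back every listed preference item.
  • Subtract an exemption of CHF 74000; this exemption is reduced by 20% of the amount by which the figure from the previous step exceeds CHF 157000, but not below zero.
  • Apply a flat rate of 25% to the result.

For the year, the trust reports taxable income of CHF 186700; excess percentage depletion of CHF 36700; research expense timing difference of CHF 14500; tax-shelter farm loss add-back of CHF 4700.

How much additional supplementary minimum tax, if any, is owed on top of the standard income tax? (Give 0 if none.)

CHF 0

Standard income tax:
  CHF 50000 × 15% = CHF 7500
  CHF 11000 × 27% = CHF 2970
  CHF 125700 × 31% = CHF 38967
  → CHF 49437

Supplementary minimum tax:
  Adjusted income: CHF 186700 + CHF 36700 + CHF 14500 + CHF 4700 = CHF 242600
  Exemption: CHF 74000 − 20% × (CHF 242600 − CHF 157000) = CHF 74000 − CHF 17120 = CHF 56880
  Base: CHF 242600 − CHF 56880 = CHF 185720
  CHF 185720 × 25% = CHF 46430

CHF 46430 ≤ CHF 49437, so no add-on is due.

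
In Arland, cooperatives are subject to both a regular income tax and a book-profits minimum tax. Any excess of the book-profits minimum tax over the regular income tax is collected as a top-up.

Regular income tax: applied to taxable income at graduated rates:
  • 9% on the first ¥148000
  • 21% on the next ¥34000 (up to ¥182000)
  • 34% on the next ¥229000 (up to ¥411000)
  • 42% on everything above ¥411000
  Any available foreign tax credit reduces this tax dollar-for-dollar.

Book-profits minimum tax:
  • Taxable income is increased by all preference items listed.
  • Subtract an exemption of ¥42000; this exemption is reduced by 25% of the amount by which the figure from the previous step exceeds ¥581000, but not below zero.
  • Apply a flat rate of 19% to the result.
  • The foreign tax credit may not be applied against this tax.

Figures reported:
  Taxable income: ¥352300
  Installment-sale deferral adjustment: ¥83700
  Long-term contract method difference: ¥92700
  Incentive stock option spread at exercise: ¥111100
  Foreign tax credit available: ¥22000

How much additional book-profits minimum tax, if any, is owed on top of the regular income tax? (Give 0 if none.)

Regular income tax:
  ¥148000 × 9% = ¥13320
  ¥34000 × 21% = ¥7140
  ¥170300 × 34% = ¥57902
  → ¥78362
  Less foreign tax credit ¥22000 → ¥56362

Book-profits minimum tax:
  Adjusted income: ¥352300 + ¥83700 + ¥92700 + ¥111100 = ¥639800
  Exemption: ¥42000 − 25% × (¥639800 − ¥581000) = ¥42000 − ¥14700 = ¥27300
  Base: ¥639800 − ¥27300 = ¥612500
  ¥612500 × 19% = ¥116375

Excess of book-profits minimum tax over regular income tax: ¥116375 − ¥56362 = ¥60013.

¥60013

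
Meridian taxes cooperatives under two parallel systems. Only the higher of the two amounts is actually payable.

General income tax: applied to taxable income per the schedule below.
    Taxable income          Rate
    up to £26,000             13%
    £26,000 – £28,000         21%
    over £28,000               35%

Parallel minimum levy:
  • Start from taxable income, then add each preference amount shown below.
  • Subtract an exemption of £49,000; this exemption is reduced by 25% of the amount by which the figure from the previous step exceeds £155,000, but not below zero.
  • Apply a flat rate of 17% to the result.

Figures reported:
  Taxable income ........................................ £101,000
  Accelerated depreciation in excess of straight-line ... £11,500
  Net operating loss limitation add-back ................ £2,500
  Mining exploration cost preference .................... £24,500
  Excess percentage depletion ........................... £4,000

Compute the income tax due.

General income tax:
  £26,000 × 13% = £3,380
  £2,000 × 21% = £420
  £73,000 × 35% = £25,550
  → £29,350

Parallel minimum levy:
  Adjusted income: £101,000 + £11,500 + £2,500 + £24,500 + £4,000 = £143,500
  Exemption: £143,500 ≤ £155,000, so full £49,000 applies
  Base: £143,500 − £49,000 = £94,500
  £94,500 × 17% = £16,065

£29,350 > £16,065, so the general income tax governs.

£29,350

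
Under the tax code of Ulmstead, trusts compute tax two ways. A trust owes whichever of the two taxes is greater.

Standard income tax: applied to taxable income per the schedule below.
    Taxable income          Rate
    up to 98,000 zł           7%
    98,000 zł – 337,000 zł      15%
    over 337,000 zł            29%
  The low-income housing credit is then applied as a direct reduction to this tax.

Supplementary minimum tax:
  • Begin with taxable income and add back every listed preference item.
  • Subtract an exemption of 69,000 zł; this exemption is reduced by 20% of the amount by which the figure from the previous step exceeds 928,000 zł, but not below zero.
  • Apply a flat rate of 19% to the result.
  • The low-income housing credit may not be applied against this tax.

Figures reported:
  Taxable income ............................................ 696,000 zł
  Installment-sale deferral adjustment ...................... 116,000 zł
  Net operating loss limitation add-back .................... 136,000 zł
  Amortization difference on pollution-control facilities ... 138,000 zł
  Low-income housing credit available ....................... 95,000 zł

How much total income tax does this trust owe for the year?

199,234 zł

Supplementary minimum tax:
  Adjusted income: 696,000 zł + 116,000 zł + 136,000 zł + 138,000 zł = 1,086,000 zł
  Exemption: 69,000 zł − 20% × (1,086,000 zł − 928,000 zł) = 69,000 zł − 31,600 zł = 37,400 zł
  Base: 1,086,000 zł − 37,400 zł = 1,048,600 zł
  1,048,600 zł × 19% = 199,234 zł

Standard income tax:
  98,000 zł × 7% = 6,860 zł
  239,000 zł × 15% = 35,850 zł
  359,000 zł × 29% = 104,110 zł
  → 146,820 zł
  Less low-income housing credit 95,000 zł → 51,820 zł

199,234 zł > 51,820 zł, so the supplementary minimum tax is the binding amount.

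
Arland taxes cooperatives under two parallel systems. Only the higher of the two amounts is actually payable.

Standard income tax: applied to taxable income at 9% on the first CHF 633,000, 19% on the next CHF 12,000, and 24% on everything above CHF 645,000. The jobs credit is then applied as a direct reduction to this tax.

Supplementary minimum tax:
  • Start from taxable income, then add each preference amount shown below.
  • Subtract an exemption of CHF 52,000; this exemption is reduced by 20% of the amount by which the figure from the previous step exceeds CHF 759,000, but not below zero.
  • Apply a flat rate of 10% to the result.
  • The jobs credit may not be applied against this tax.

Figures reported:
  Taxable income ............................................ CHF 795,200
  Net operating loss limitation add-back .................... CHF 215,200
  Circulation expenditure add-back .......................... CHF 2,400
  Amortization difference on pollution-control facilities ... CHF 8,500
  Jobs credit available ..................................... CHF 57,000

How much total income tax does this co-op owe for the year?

Supplementary minimum tax:
  Adjusted income: CHF 795,200 + CHF 215,200 + CHF 2,400 + CHF 8,500 = CHF 1,021,300
  Exemption: 20% × (CHF 1,021,300 − CHF 759,000) = CHF 52,460 ≥ CHF 52,000, so the exemption is fully phased out
  Base: CHF 1,021,300 − CHF 0 = CHF 1,021,300
  CHF 1,021,300 × 10% = CHF 102,130

Standard income tax:
  CHF 633,000 × 9% = CHF 56,970
  CHF 12,000 × 19% = CHF 2,280
  CHF 150,200 × 24% = CHF 36,048
  → CHF 95,298
  Less jobs credit CHF 57,000 → CHF 38,298

CHF 102,130 > CHF 38,298, so the supplementary minimum tax is the binding amount.

CHF 102,130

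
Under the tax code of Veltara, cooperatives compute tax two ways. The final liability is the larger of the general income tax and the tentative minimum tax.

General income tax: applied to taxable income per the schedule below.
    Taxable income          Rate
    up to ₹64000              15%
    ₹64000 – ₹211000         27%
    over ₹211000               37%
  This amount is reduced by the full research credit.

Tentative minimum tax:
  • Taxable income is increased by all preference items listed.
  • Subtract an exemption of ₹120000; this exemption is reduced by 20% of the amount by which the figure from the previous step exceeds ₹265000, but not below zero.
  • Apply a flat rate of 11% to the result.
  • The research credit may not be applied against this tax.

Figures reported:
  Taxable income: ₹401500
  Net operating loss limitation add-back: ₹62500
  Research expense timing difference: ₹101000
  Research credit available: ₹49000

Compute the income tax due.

General income tax:
  ₹64000 × 15% = ₹9600
  ₹147000 × 27% = ₹39690
  ₹190500 × 37% = ₹70485
  → ₹119775
  Less research credit ₹49000 → ₹70775

Tentative minimum tax:
  Adjusted income: ₹401500 + ₹62500 + ₹101000 = ₹565000
  Exemption: ₹120000 − 20% × (₹565000 − ₹265000) = ₹120000 − ₹60000 = ₹60000
  Base: ₹565000 − ₹60000 = ₹505000
  ₹505000 × 11% = ₹55550

₹70775 > ₹55550, so the general income tax governs.

₹70775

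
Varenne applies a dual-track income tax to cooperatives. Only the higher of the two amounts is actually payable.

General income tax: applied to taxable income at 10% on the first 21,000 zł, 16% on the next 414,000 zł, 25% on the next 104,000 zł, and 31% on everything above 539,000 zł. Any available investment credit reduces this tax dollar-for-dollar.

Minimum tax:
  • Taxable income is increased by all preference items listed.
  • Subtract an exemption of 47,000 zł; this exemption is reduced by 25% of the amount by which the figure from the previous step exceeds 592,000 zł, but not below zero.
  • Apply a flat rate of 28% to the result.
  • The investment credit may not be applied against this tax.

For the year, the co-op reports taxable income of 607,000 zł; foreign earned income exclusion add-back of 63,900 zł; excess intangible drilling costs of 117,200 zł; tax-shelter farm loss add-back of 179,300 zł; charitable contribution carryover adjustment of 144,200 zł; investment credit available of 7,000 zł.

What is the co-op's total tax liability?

Minimum tax:
  Adjusted income: 607,000 zł + 63,900 zł + 117,200 zł + 179,300 zł + 144,200 zł = 1,111,600 zł
  Exemption: 25% × (1,111,600 zł − 592,000 zł) = 129,900 zł ≥ 47,000 zł, so the exemption is fully phased out
  Base: 1,111,600 zł − 0 zł = 1,111,600 zł
  1,111,600 zł × 28% = 311,248 zł

General income tax:
  21,000 zł × 10% = 2,100 zł
  414,000 zł × 16% = 66,240 zł
  104,000 zł × 25% = 26,000 zł
  68,000 zł × 31% = 21,080 zł
  → 115,420 zł
  Less investment credit 7,000 zł → 108,420 zł

311,248 zł > 108,420 zł, so the minimum tax is the binding amount.

311,248 zł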